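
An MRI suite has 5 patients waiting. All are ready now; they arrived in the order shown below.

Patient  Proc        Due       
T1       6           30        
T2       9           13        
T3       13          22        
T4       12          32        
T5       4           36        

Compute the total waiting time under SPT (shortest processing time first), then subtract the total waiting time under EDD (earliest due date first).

SPT (increasing processing time): T5 T1 T2 T4 T3.
T5: waits 0, runs 0→4
T1: waits 4, runs 4→10
T2: waits 10, runs 10→19
T4: waits 19, runs 19→31
T3: waits 31, runs 31→44
Sum = 0+4+10+19+31 = 64.
EDD (increasing due date): T2 T3 T1 T4 T5.
T2: waits 0, runs 0→9
T3: waits 9, runs 9→22
T1: waits 22, runs 22→28
T4: waits 28, runs 28→40
T5: waits 40, runs 40→44
Sum = 0+9+22+28+40 = 99.
Difference = 64 − 99 = -35.

-35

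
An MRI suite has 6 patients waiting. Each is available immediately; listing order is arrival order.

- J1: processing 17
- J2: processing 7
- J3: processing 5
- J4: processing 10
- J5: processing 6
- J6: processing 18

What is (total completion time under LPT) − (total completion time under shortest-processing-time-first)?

LPT (decreasing processing time): J6 J1 J4 J2 J5 J3.
J6: 0→18
J1: 18→35
J4: 35→45
J2: 45→52
J5: 52→58
J3: 58→63
Sum = 18+35+45+52+58+63 = 271.
SPT (increasing processing time): J3 J5 J2 J4 J1 J6.
J3: 0→5
J5: 5→11
J2: 11→18
J4: 18→28
J1: 28→45
J6: 45→63
Sum = 5+11+18+28+45+63 = 170.
Difference = 271 − 170 = 101.

101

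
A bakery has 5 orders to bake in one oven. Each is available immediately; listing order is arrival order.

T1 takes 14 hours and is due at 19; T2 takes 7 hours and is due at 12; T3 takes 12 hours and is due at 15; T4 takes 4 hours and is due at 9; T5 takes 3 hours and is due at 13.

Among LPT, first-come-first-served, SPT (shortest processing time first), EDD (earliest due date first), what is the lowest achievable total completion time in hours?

LPT (decreasing processing time): T1 T3 T2 T4 T5.
T1: 0→14
T3: 14→26
T2: 26→33
T4: 33→37
T5: 37→40
Sum = 14+26+33+37+40 = 150.
FIFO (arrival order): T1 T2 T3 T4 T5.
T1: 0→14
T2: 14→21
T3: 21→33
T4: 33→37
T5: 37→40
Sum = 14+21+33+37+40 = 145.
SPT (increasing processing time): T5 T4 T2 T3 T1.
T5: 0→3
T4: 3→7
T2: 7→14
T3: 14→26
T1: 26→40
Sum = 3+7+14+26+40 = 90.
EDD (increasing due date): T4 T2 T5 T3 T1.
T4: 0→4
T2: 4→11
T5: 11→14
T3: 14→26
T1: 26→40
Sum = 4+11+14+26+40 = 95.
LPT 150, FIFO 145, SPT 90, EDD 95 → minimum 90.

90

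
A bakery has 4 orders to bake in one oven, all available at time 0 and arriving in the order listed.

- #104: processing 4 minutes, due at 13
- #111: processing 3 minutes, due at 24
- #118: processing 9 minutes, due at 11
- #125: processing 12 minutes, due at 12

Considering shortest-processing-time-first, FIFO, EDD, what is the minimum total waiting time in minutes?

26

SPT (increasing processing time): #111 #104 #118 #125.
#111: waits 0, runs 0→3
#104: waits 3, runs 3→7
#118: waits 7, runs 7→16
#125: waits 16, runs 16→28
Sum = 0+3+7+16 = 26.
FIFO (arrival order): #104 #111 #118 #125.
#104: waits 0, runs 0→4
#111: waits 4, runs 4→7
#118: waits 7, runs 7→16
#125: waits 16, runs 16→28
Sum = 0+4+7+16 = 27.
EDD (increasing due date): #118 #125 #104 #111.
#118: waits 0, runs 0→9
#125: waits 9, runs 9→21
#104: waits 21, runs 21→25
#111: waits 25, runs 25→28
Sum = 0+9+21+25 = 55.
SPT 26, FIFO 27, EDD 55 → minimum 26.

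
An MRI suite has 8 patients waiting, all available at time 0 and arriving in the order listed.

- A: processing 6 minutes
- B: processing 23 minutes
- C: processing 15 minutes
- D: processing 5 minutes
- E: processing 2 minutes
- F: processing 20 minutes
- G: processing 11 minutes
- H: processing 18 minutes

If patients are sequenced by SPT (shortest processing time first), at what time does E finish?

2

SPT (increasing processing time): E D A G C H F B.
E: 0→2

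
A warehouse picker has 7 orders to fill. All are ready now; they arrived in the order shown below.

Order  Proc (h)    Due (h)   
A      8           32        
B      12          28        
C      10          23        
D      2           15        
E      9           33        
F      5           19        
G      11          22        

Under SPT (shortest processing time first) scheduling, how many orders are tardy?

SPT (increasing processing time): D F A E C G B.
D: 0→2, due 15, tardiness 0
F: 2→7, due 19, tardiness 0
A: 7→15, due 32, tardiness 0
E: 15→24, due 33, tardiness 0
C: 24→34, due 23, tardiness 11
G: 34→45, due 22, tardiness 23
B: 45→57, due 28, tardiness 29
Late orders: 3.

3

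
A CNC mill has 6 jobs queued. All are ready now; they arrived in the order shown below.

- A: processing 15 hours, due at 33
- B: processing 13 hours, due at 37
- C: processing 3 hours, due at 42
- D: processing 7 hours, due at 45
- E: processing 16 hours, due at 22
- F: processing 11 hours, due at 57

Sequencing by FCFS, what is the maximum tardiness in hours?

32

FIFO (arrival order): A B C D E F.
A: 0→15, due 33, tardiness 0
B: 15→28, due 37, tardiness 0
C: 28→31, due 42, tardiness 0
D: 31→38, due 45, tardiness 0
E: 38→54, due 22, tardiness 32
F: 54→65, due 57, tardiness 8
Maximum = 32.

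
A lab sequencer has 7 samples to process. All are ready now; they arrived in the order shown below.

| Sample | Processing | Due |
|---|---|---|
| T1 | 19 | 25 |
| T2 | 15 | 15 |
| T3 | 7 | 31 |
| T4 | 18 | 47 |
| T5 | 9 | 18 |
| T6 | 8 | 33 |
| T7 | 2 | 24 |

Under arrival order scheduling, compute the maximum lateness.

54

FIFO (arrival order): T1 T2 T3 T4 T5 T6 T7.
T1: 0→19, due 25, lateness -6
T2: 19→34, due 15, lateness 19
T3: 34→41, due 31, lateness 10
T4: 41→59, due 47, lateness 12
T5: 59→68, due 18, lateness 50
T6: 68→76, due 33, lateness 43
T7: 76→78, due 24, lateness 54
Maximum = 54.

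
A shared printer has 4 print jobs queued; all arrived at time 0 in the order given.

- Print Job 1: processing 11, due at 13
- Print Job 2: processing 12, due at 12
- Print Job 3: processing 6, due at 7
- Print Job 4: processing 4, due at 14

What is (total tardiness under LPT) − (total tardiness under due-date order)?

10

LPT (decreasing processing time): Print Job 2 Print Job 1 Print Job 3 Print Job 4.
Print Job 2: 0→12, due 12, tardiness 0
Print Job 1: 12→23, due 13, tardiness 10
Print Job 3: 23→29, due 7, tardiness 22
Print Job 4: 29→33, due 14, tardiness 19
Sum = 0+10+22+19 = 51.
EDD (increasing due date): Print Job 3 Print Job 2 Print Job 1 Print Job 4.
Print Job 3: 0→6, due 7, tardiness 0
Print Job 2: 6→18, due 12, tardiness 6
Print Job 1: 18→29, due 13, tardiness 16
Print Job 4: 29→33, due 14, tardiness 19
Sum = 0+6+16+19 = 41.
Difference = 51 − 41 = 10.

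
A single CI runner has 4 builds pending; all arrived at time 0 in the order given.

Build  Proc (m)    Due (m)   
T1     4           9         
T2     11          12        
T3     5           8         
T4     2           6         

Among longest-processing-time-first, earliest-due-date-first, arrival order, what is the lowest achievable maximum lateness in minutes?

LPT (decreasing processing time): T2 T3 T1 T4.
T2: 0→11, due 12, lateness -1
T3: 11→16, due 8, lateness 8
T1: 16→20, due 9, lateness 11
T4: 20→22, due 6, lateness 16
Maximum = 16.
EDD (increasing due date): T4 T3 T1 T2.
T4: 0→2, due 6, lateness -4
T3: 2→7, due 8, lateness -1
T1: 7→11, due 9, lateness 2
T2: 11→22, due 12, lateness 10
Maximum = 10.
FIFO (arrival order): T1 T2 T3 T4.
T1: 0→4, due 9, lateness -5
T2: 4→15, due 12, lateness 3
T3: 15→20, due 8, lateness 12
T4: 20→22, due 6, lateness 16
Maximum = 16.
LPT 16, EDD 10, FIFO 16 → minimum 10.

10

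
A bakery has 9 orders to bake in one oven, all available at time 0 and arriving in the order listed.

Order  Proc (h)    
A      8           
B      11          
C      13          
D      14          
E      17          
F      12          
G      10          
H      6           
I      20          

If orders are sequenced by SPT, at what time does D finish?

74

SPT (increasing processing time): H A G B F C D E I.
H: 0→6
A: 6→14
G: 14→24
B: 24→35
F: 35→47
C: 47→60
D: 60→74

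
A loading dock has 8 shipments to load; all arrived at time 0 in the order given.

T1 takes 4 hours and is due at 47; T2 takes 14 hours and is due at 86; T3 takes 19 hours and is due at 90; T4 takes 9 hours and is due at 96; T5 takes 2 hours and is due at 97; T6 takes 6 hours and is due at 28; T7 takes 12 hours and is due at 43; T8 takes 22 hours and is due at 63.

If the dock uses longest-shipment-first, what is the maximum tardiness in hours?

LPT (decreasing processing time): T8 T3 T2 T7 T4 T6 T1 T5.
T8: 0→22, due 63, tardiness 0
T3: 22→41, due 90, tardiness 0
T2: 41→55, due 86, tardiness 0
T7: 55→67, due 43, tardiness 24
T4: 67→76, due 96, tardiness 0
T6: 76→82, due 28, tardiness 54
T1: 82→86, due 47, tardiness 39
T5: 86→88, due 97, tardiness 0
Maximum = 54.

54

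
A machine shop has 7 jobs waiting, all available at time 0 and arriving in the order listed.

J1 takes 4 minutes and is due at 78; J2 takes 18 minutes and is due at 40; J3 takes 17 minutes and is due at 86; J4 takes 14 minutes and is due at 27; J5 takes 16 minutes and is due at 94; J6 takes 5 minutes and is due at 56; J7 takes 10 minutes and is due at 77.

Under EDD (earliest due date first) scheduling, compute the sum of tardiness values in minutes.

0

EDD (increasing due date): J4 J2 J6 J7 J1 J3 J5.
J4: 0→14, due 27, tardiness 0
J2: 14→32, due 40, tardiness 0
J6: 32→37, due 56, tardiness 0
J7: 37→47, due 77, tardiness 0
J1: 47→51, due 78, tardiness 0
J3: 51→68, due 86, tardiness 0
J5: 68→84, due 94, tardiness 0
Sum = 0+0+0+0+0+0+0 = 0.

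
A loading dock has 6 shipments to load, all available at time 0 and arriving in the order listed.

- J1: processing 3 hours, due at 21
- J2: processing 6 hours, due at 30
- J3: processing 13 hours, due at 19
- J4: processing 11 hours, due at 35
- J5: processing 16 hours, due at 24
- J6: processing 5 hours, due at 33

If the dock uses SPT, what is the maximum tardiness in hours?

SPT (increasing processing time): J1 J6 J2 J4 J3 J5.
J1: 0→3, due 21, tardiness 0
J6: 3→8, due 33, tardiness 0
J2: 8→14, due 30, tardiness 0
J4: 14→25, due 35, tardiness 0
J3: 25→38, due 19, tardiness 19
J5: 38→54, due 24, tardiness 30
Maximum = 30.

30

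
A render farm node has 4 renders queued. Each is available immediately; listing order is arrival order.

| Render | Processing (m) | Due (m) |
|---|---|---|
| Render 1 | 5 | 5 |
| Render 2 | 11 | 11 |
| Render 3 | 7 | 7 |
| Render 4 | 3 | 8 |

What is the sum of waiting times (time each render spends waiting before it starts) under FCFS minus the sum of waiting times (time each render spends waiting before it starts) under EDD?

12

FIFO (arrival order): Render 1 Render 2 Render 3 Render 4.
Render 1: waits 0, runs 0→5
Render 2: waits 5, runs 5→16
Render 3: waits 16, runs 16→23
Render 4: waits 23, runs 23→26
Sum = 0+5+16+23 = 44.
EDD (increasing due date): Render 1 Render 3 Render 4 Render 2.
Render 1: waits 0, runs 0→5
Render 3: waits 5, runs 5→12
Render 4: waits 12, runs 12→15
Render 2: waits 15, runs 15→26
Sum = 0+5+12+15 = 32.
Difference = 44 − 32 = 12.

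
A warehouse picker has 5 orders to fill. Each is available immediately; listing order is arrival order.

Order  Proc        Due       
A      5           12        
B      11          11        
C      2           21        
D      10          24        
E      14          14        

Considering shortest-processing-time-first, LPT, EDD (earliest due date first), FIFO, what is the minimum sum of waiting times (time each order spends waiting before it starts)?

54

SPT (increasing processing time): C A D B E.
C: waits 0, runs 0→2
A: waits 2, runs 2→7
D: waits 7, runs 7→17
B: waits 17, runs 17→28
E: waits 28, runs 28→42
Sum = 0+2+7+17+28 = 54.
LPT (decreasing processing time): E B D A C.
E: waits 0, runs 0→14
B: waits 14, runs 14→25
D: waits 25, runs 25→35
A: waits 35, runs 35→40
C: waits 40, runs 40→42
Sum = 0+14+25+35+40 = 114.
EDD (increasing due date): B A E C D.
B: waits 0, runs 0→11
A: waits 11, runs 11→16
E: waits 16, runs 16→30
C: waits 30, runs 30→32
D: waits 32, runs 32→42
Sum = 0+11+16+30+32 = 89.
FIFO (arrival order): A B C D E.
A: waits 0, runs 0→5
B: waits 5, runs 5→16
C: waits 16, runs 16→18
D: waits 18, runs 18→28
E: waits 28, runs 28→42
Sum = 0+5+16+18+28 = 67.
SPT 54, LPT 114, EDD 89, FIFO 67 → minimum 54.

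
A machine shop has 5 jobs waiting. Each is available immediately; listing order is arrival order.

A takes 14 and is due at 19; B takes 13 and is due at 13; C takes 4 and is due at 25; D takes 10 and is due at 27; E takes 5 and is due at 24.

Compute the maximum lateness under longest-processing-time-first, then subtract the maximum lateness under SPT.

LPT (decreasing processing time): A B D E C.
A: 0→14, due 19, lateness -5
B: 14→27, due 13, lateness 14
D: 27→37, due 27, lateness 10
E: 37→42, due 24, lateness 18
C: 42→46, due 25, lateness 21
Maximum = 21.
SPT (increasing processing time): C E D B A.
C: 0→4, due 25, lateness -21
E: 4→9, due 24, lateness -15
D: 9→19, due 27, lateness -8
B: 19→32, due 13, lateness 19
A: 32→46, due 19, lateness 27
Maximum = 27.
Difference = 21 − 27 = -6.

-6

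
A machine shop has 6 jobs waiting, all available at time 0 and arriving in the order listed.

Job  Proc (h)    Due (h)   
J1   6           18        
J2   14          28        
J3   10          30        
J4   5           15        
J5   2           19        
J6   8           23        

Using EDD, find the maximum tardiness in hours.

15

EDD (increasing due date): J4 J1 J5 J6 J2 J3.
J4: 0→5, due 15, tardiness 0
J1: 5→11, due 18, tardiness 0
J5: 11→13, due 19, tardiness 0
J6: 13→21, due 23, tardiness 0
J2: 21→35, due 28, tardiness 7
J3: 35→45, due 30, tardiness 15
Maximum = 15.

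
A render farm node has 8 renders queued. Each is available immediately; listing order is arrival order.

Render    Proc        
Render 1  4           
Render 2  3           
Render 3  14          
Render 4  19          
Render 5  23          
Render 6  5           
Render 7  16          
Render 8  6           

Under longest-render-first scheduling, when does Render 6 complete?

LPT (decreasing processing time): Render 5 Render 4 Render 7 Render 3 Render 8 Render 6 Render 1 Render 2.
Render 5: 0→23
Render 4: 23→42
Render 7: 42→58
Render 3: 58→72
Render 8: 72→78
Render 6: 78→83

83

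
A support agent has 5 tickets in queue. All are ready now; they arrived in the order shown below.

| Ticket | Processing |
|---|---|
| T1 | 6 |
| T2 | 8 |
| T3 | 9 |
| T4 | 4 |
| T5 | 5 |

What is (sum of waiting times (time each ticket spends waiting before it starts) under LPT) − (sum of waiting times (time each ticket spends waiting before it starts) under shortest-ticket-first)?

LPT (decreasing processing time): T3 T2 T1 T5 T4.
T3: waits 0, runs 0→9
T2: waits 9, runs 9→17
T1: waits 17, runs 17→23
T5: waits 23, runs 23→28
T4: waits 28, runs 28→32
Sum = 0+9+17+23+28 = 77.
SPT (increasing processing time): T4 T5 T1 T2 T3.
T4: waits 0, runs 0→4
T5: waits 4, runs 4→9
T1: waits 9, runs 9→15
T2: waits 15, runs 15→23
T3: waits 23, runs 23→32
Sum = 0+4+9+15+23 = 51.
Difference = 77 − 51 = 26.

26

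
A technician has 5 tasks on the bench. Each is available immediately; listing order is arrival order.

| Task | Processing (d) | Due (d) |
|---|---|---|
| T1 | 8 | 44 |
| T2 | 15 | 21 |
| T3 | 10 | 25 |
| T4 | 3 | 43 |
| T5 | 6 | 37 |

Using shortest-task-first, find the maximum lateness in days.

21

SPT (increasing processing time): T4 T5 T1 T3 T2.
T4: 0→3, due 43, lateness -40
T5: 3→9, due 37, lateness -28
T1: 9→17, due 44, lateness -27
T3: 17→27, due 25, lateness 2
T2: 27→42, due 21, lateness 21
Maximum = 21.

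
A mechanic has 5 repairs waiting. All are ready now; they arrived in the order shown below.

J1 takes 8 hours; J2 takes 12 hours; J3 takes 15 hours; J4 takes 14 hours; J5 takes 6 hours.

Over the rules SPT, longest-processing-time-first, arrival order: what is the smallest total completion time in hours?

141

SPT (increasing processing time): J5 J1 J2 J4 J3.
J5: 0→6
J1: 6→14
J2: 14→26
J4: 26→40
J3: 40→55
Sum = 6+14+26+40+55 = 141.
LPT (decreasing processing time): J3 J4 J2 J1 J5.
J3: 0→15
J4: 15→29
J2: 29→41
J1: 41→49
J5: 49→55
Sum = 15+29+41+49+55 = 189.
FIFO (arrival order): J1 J2 J3 J4 J5.
J1: 0→8
J2: 8→20
J3: 20→35
J4: 35→49
J5: 49→55
Sum = 8+20+35+49+55 = 167.
SPT 141, LPT 189, FIFO 167 → minimum 141.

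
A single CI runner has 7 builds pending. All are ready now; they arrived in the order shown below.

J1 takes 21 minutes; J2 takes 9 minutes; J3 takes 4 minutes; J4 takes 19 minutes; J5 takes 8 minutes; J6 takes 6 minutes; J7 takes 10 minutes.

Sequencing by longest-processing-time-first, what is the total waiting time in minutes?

LPT (decreasing processing time): J1 J4 J7 J2 J5 J6 J3.
J1: waits 0, runs 0→21
J4: waits 21, runs 21→40
J7: waits 40, runs 40→50
J2: waits 50, runs 50→59
J5: waits 59, runs 59→67
J6: waits 67, runs 67→73
J3: waits 73, runs 73→77
Sum = 0+21+40+50+59+67+73 = 310.

310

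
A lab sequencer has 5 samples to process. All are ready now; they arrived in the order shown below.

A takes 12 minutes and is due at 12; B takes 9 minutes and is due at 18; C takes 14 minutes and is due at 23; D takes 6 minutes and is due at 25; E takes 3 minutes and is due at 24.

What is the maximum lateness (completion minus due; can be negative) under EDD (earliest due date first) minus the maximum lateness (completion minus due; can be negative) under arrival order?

-1

EDD (increasing due date): A B C E D.
A: 0→12, due 12, lateness 0
B: 12→21, due 18, lateness 3
C: 21→35, due 23, lateness 12
E: 35→38, due 24, lateness 14
D: 38→44, due 25, lateness 19
Maximum = 19.
FIFO (arrival order): A B C D E.
A: 0→12, due 12, lateness 0
B: 12→21, due 18, lateness 3
C: 21→35, due 23, lateness 12
D: 35→41, due 25, lateness 16
E: 41→44, due 24, lateness 20
Maximum = 20.
Difference = 19 − 20 = -1.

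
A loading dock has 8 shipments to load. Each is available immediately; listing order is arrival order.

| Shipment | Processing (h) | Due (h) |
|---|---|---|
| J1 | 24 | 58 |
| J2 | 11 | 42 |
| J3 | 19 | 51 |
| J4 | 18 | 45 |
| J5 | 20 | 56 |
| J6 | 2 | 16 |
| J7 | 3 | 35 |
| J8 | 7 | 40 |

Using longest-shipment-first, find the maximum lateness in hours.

LPT (decreasing processing time): J1 J5 J3 J4 J2 J8 J7 J6.
J1: 0→24, due 58, lateness -34
J5: 24→44, due 56, lateness -12
J3: 44→63, due 51, lateness 12
J4: 63→81, due 45, lateness 36
J2: 81→92, due 42, lateness 50
J8: 92→99, due 40, lateness 59
J7: 99→102, due 35, lateness 67
J6: 102→104, due 16, lateness 88
Maximum = 88.

88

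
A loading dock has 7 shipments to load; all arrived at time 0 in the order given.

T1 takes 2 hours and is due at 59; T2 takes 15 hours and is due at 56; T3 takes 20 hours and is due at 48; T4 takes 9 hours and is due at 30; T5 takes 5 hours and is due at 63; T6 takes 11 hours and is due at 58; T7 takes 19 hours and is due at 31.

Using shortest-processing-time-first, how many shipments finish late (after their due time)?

2

SPT (increasing processing time): T1 T5 T4 T6 T2 T7 T3.
T1: 0→2, due 59, tardiness 0
T5: 2→7, due 63, tardiness 0
T4: 7→16, due 30, tardiness 0
T6: 16→27, due 58, tardiness 0
T2: 27→42, due 56, tardiness 0
T7: 42→61, due 31, tardiness 30
T3: 61→81, due 48, tardiness 33
Late shipments: 2.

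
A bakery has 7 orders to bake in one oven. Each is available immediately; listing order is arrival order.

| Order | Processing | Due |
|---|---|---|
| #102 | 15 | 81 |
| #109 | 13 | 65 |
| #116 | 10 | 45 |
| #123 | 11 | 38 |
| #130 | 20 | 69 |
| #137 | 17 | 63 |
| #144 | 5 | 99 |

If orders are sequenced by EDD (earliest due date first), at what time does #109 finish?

51

EDD (increasing due date): #123 #116 #137 #109 #130 #102 #144.
#123: 0→11
#116: 11→21
#137: 21→38
#109: 38→51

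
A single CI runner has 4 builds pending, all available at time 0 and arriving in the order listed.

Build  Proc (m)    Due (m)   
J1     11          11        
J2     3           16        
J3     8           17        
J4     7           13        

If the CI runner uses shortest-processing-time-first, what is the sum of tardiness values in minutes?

SPT (increasing processing time): J2 J4 J3 J1.
J2: 0→3, due 16, tardiness 0
J4: 3→10, due 13, tardiness 0
J3: 10→18, due 17, tardiness 1
J1: 18→29, due 11, tardiness 18
Sum = 0+0+1+18 = 19.

19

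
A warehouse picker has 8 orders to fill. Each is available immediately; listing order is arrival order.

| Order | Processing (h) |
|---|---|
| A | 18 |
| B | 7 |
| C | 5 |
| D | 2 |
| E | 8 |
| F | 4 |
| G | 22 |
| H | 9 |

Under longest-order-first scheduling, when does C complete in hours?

69

LPT (decreasing processing time): G A H E B C F D.
G: 0→22
A: 22→40
H: 40→49
E: 49→57
B: 57→64
C: 64→69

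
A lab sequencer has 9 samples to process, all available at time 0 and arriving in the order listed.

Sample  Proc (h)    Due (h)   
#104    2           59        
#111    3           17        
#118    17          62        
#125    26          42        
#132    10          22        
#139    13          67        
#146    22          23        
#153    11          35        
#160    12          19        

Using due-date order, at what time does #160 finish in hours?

15

EDD (increasing due date): #111 #160 #132 #146 #153 #125 #104 #118 #139.
#111: 0→3
#160: 3→15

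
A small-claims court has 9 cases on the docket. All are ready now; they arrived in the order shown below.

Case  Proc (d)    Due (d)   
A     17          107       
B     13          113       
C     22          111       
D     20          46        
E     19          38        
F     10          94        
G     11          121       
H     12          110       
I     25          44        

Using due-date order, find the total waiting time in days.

658

EDD (increasing due date): E I D F A H C B G.
E: waits 0, runs 0→19
I: waits 19, runs 19→44
D: waits 44, runs 44→64
F: waits 64, runs 64→74
A: waits 74, runs 74→91
H: waits 91, runs 91→103
C: waits 103, runs 103→125
B: waits 125, runs 125→138
G: waits 138, runs 138→149
Sum = 0+19+44+64+74+91+103+125+138 = 658.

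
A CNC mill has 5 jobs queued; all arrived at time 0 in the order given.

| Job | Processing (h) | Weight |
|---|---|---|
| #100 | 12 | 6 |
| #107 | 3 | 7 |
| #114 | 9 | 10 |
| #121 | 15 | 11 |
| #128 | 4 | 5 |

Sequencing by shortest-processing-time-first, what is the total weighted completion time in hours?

857

SPT (increasing processing time): #107 #128 #114 #100 #121.
#107: finishes 3, weight 7, w·C = 21
#128: finishes 7, weight 5, w·C = 35
#114: finishes 16, weight 10, w·C = 160
#100: finishes 28, weight 6, w·C = 168
#121: finishes 43, weight 11, w·C = 473
Sum = 21+35+160+168+473 = 857.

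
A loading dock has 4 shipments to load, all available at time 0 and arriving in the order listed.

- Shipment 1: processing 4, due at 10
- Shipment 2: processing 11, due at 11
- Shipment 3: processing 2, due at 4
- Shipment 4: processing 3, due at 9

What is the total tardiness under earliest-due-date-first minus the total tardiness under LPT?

EDD (increasing due date): Shipment 3 Shipment 4 Shipment 1 Shipment 2.
Shipment 3: 0→2, due 4, tardiness 0
Shipment 4: 2→5, due 9, tardiness 0
Shipment 1: 5→9, due 10, tardiness 0
Shipment 2: 9→20, due 11, tardiness 9
Sum = 0+0+0+9 = 9.
LPT (decreasing processing time): Shipment 2 Shipment 1 Shipment 4 Shipment 3.
Shipment 2: 0→11, due 11, tardiness 0
Shipment 1: 11→15, due 10, tardiness 5
Shipment 4: 15→18, due 9, tardiness 9
Shipment 3: 18→20, due 4, tardiness 16
Sum = 0+5+9+16 = 30.
Difference = 9 − 30 = -21.

-21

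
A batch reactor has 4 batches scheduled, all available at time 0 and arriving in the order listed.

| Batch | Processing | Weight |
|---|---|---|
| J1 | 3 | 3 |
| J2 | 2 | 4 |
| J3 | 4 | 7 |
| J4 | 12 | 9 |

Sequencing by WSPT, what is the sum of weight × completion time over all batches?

266

WSPT (decreasing weight/processing-time ratio): J2 J3 J1 J4.
J2: finishes 2, weight 4, w·C = 8
J3: finishes 6, weight 7, w·C = 42
J1: finishes 9, weight 3, w·C = 27
J4: finishes 21, weight 9, w·C = 189
Sum = 8+42+27+189 = 266.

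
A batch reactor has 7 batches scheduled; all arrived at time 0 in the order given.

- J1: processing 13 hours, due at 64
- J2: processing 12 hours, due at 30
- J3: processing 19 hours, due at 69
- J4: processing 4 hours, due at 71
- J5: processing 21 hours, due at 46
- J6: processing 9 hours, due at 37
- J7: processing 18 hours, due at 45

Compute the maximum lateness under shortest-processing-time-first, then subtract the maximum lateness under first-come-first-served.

SPT (increasing processing time): J4 J6 J2 J1 J7 J3 J5.
J4: 0→4, due 71, lateness -67
J6: 4→13, due 37, lateness -24
J2: 13→25, due 30, lateness -5
J1: 25→38, due 64, lateness -26
J7: 38→56, due 45, lateness 11
J3: 56→75, due 69, lateness 6
J5: 75→96, due 46, lateness 50
Maximum = 50.
FIFO (arrival order): J1 J2 J3 J4 J5 J6 J7.
J1: 0→13, due 64, lateness -51
J2: 13→25, due 30, lateness -5
J3: 25→44, due 69, lateness -25
J4: 44→48, due 71, lateness -23
J5: 48→69, due 46, lateness 23
J6: 69→78, due 37, lateness 41
J7: 78→96, due 45, lateness 51
Maximum = 51.
Difference = 50 − 51 = -1.

-1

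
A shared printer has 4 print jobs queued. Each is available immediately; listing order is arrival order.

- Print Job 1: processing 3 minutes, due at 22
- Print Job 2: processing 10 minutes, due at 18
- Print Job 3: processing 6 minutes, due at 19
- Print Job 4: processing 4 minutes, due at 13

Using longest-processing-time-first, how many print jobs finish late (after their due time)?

LPT (decreasing processing time): Print Job 2 Print Job 3 Print Job 4 Print Job 1.
Print Job 2: 0→10, due 18, tardiness 0
Print Job 3: 10→16, due 19, tardiness 0
Print Job 4: 16→20, due 13, tardiness 7
Print Job 1: 20→23, due 22, tardiness 1
Late print jobs: 2.

2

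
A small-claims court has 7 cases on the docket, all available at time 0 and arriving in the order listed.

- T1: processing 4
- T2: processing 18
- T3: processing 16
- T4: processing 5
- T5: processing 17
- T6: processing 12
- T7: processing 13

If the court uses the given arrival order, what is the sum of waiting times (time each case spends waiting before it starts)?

FIFO (arrival order): T1 T2 T3 T4 T5 T6 T7.
T1: waits 0, runs 0→4
T2: waits 4, runs 4→22
T3: waits 22, runs 22→38
T4: waits 38, runs 38→43
T5: waits 43, runs 43→60
T6: waits 60, runs 60→72
T7: waits 72, runs 72→85
Sum = 0+4+22+38+43+60+72 = 239.

239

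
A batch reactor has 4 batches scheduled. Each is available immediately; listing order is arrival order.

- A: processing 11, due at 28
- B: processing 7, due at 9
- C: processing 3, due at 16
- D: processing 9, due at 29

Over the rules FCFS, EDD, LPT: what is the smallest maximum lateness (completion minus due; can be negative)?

1

FIFO (arrival order): A B C D.
A: 0→11, due 28, lateness -17
B: 11→18, due 9, lateness 9
C: 18→21, due 16, lateness 5
D: 21→30, due 29, lateness 1
Maximum = 9.
EDD (increasing due date): B C A D.
B: 0→7, due 9, lateness -2
C: 7→10, due 16, lateness -6
A: 10→21, due 28, lateness -7
D: 21→30, due 29, lateness 1
Maximum = 1.
LPT (decreasing processing time): A D B C.
A: 0→11, due 28, lateness -17
D: 11→20, due 29, lateness -9
B: 20→27, due 9, lateness 18
C: 27→30, due 16, lateness 14
Maximum = 18.
FIFO 9, EDD 1, LPT 18 → minimum 1.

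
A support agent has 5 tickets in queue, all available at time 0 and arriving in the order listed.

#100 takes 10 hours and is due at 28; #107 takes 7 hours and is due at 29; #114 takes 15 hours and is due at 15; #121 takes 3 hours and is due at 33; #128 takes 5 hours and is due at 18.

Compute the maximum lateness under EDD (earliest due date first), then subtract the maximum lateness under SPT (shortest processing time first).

-17

EDD (increasing due date): #114 #128 #100 #107 #121.
#114: 0→15, due 15, lateness 0
#128: 15→20, due 18, lateness 2
#100: 20→30, due 28, lateness 2
#107: 30→37, due 29, lateness 8
#121: 37→40, due 33, lateness 7
Maximum = 8.
SPT (increasing processing time): #121 #128 #107 #100 #114.
#121: 0→3, due 33, lateness -30
#128: 3→8, due 18, lateness -10
#107: 8→15, due 29, lateness -14
#100: 15→25, due 28, lateness -3
#114: 25→40, due 15, lateness 25
Maximum = 25.
Difference = 8 − 25 = -17.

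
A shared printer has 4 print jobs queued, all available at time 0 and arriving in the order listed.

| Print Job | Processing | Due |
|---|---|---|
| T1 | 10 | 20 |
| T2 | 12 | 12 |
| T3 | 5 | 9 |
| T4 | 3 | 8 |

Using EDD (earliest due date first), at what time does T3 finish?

EDD (increasing due date): T4 T3 T2 T1.
T4: 0→3
T3: 3→8

8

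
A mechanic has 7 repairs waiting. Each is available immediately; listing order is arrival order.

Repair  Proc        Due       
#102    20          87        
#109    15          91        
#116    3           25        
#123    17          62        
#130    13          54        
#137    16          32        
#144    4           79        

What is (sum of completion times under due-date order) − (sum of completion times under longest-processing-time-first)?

EDD (increasing due date): #116 #137 #130 #123 #144 #102 #109.
#116: 0→3
#137: 3→19
#130: 19→32
#123: 32→49
#144: 49→53
#102: 53→73
#109: 73→88
Sum = 3+19+32+49+53+73+88 = 317.
LPT (decreasing processing time): #102 #123 #137 #109 #130 #144 #116.
#102: 0→20
#123: 20→37
#137: 37→53
#109: 53→68
#130: 68→81
#144: 81→85
#116: 85→88
Sum = 20+37+53+68+81+85+88 = 432.
Difference = 317 − 432 = -115.

-115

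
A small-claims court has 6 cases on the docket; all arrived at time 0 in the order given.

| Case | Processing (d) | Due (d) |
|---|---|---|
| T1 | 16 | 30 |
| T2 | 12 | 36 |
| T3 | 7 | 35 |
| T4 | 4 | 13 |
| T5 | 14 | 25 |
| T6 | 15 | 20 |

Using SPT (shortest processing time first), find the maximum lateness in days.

38

SPT (increasing processing time): T4 T3 T2 T5 T6 T1.
T4: 0→4, due 13, lateness -9
T3: 4→11, due 35, lateness -24
T2: 11→23, due 36, lateness -13
T5: 23→37, due 25, lateness 12
T6: 37→52, due 20, lateness 32
T1: 52→68, due 30, lateness 38
Maximum = 38.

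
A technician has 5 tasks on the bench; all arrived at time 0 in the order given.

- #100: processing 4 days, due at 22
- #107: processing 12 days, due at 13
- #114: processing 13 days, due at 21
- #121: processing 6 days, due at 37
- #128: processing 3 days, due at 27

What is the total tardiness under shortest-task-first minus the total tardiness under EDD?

12

SPT (increasing processing time): #128 #100 #121 #107 #114.
#128: 0→3, due 27, tardiness 0
#100: 3→7, due 22, tardiness 0
#121: 7→13, due 37, tardiness 0
#107: 13→25, due 13, tardiness 12
#114: 25→38, due 21, tardiness 17
Sum = 0+0+0+12+17 = 29.
EDD (increasing due date): #107 #114 #100 #128 #121.
#107: 0→12, due 13, tardiness 0
#114: 12→25, due 21, tardiness 4
#100: 25→29, due 22, tardiness 7
#128: 29→32, due 27, tardiness 5
#121: 32→38, due 37, tardiness 1
Sum = 0+4+7+5+1 = 17.
Difference = 29 − 17 = 12.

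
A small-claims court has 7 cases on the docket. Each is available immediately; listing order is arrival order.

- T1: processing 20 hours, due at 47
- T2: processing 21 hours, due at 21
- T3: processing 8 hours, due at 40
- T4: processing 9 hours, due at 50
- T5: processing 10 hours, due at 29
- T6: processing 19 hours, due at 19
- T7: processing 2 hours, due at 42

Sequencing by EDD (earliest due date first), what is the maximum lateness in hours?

EDD (increasing due date): T6 T2 T5 T3 T7 T1 T4.
T6: 0→19, due 19, lateness 0
T2: 19→40, due 21, lateness 19
T5: 40→50, due 29, lateness 21
T3: 50→58, due 40, lateness 18
T7: 58→60, due 42, lateness 18
T1: 60→80, due 47, lateness 33
T4: 80→89, due 50, lateness 39
Maximum = 39.

39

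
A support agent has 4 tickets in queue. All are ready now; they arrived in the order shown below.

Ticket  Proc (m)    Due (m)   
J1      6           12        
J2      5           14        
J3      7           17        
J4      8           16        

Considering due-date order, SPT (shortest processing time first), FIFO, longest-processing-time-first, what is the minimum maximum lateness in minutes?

9

EDD (increasing due date): J1 J2 J4 J3.
J1: 0→6, due 12, lateness -6
J2: 6→11, due 14, lateness -3
J4: 11→19, due 16, lateness 3
J3: 19→26, due 17, lateness 9
Maximum = 9.
SPT (increasing processing time): J2 J1 J3 J4.
J2: 0→5, due 14, lateness -9
J1: 5→11, due 12, lateness -1
J3: 11→18, due 17, lateness 1
J4: 18→26, due 16, lateness 10
Maximum = 10.
FIFO (arrival order): J1 J2 J3 J4.
J1: 0→6, due 12, lateness -6
J2: 6→11, due 14, lateness -3
J3: 11→18, due 17, lateness 1
J4: 18→26, due 16, lateness 10
Maximum = 10.
LPT (decreasing processing time): J4 J3 J1 J2.
J4: 0→8, due 16, lateness -8
J3: 8→15, due 17, lateness -2
J1: 15→21, due 12, lateness 9
J2: 21→26, due 14, lateness 12
Maximum = 12.
EDD 9, SPT 10, FIFO 10, LPT 12 → minimum 9.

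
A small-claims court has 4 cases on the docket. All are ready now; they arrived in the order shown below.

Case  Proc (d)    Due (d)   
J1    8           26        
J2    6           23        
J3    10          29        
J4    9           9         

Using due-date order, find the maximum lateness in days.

4

EDD (increasing due date): J4 J2 J1 J3.
J4: 0→9, due 9, lateness 0
J2: 9→15, due 23, lateness -8
J1: 15→23, due 26, lateness -3
J3: 23→33, due 29, lateness 4
Maximum = 4.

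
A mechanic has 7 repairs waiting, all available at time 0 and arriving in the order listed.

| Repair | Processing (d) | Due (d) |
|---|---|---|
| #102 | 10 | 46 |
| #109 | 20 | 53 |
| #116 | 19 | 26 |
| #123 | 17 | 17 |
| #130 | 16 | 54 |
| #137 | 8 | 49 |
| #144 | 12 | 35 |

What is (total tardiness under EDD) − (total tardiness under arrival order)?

-75

EDD (increasing due date): #123 #116 #144 #102 #137 #109 #130.
#123: 0→17, due 17, tardiness 0
#116: 17→36, due 26, tardiness 10
#144: 36→48, due 35, tardiness 13
#102: 48→58, due 46, tardiness 12
#137: 58→66, due 49, tardiness 17
#109: 66→86, due 53, tardiness 33
#130: 86→102, due 54, tardiness 48
Sum = 0+10+13+12+17+33+48 = 133.
FIFO (arrival order): #102 #109 #116 #123 #130 #137 #144.
#102: 0→10, due 46, tardiness 0
#109: 10→30, due 53, tardiness 0
#116: 30→49, due 26, tardiness 23
#123: 49→66, due 17, tardiness 49
#130: 66→82, due 54, tardiness 28
#137: 82→90, due 49, tardiness 41
#144: 90→102, due 35, tardiness 67
Sum = 0+0+23+49+28+41+67 = 208.
Difference = 133 − 208 = -75.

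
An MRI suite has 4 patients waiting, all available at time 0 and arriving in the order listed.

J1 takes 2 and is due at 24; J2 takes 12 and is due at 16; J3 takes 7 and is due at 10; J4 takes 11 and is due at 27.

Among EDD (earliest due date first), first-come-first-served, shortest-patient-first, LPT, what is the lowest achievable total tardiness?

EDD (increasing due date): J3 J2 J1 J4.
J3: 0→7, due 10, tardiness 0
J2: 7→19, due 16, tardiness 3
J1: 19→21, due 24, tardiness 0
J4: 21→32, due 27, tardiness 5
Sum = 0+3+0+5 = 8.
FIFO (arrival order): J1 J2 J3 J4.
J1: 0→2, due 24, tardiness 0
J2: 2→14, due 16, tardiness 0
J3: 14→21, due 10, tardiness 11
J4: 21→32, due 27, tardiness 5
Sum = 0+0+11+5 = 16.
SPT (increasing processing time): J1 J3 J4 J2.
J1: 0→2, due 24, tardiness 0
J3: 2→9, due 10, tardiness 0
J4: 9→20, due 27, tardiness 0
J2: 20→32, due 16, tardiness 16
Sum = 0+0+0+16 = 16.
LPT (decreasing processing time): J2 J4 J3 J1.
J2: 0→12, due 16, tardiness 0
J4: 12→23, due 27, tardiness 0
J3: 23→30, due 10, tardiness 20
J1: 30→32, due 24, tardiness 8
Sum = 0+0+20+8 = 28.
EDD 8, FIFO 16, SPT 16, LPT 28 → minimum 8.

8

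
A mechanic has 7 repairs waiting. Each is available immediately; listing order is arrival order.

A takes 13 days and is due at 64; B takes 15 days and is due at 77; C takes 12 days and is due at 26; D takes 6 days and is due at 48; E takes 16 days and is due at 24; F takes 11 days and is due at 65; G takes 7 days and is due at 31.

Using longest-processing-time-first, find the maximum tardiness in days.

43

LPT (decreasing processing time): E B A C F G D.
E: 0→16, due 24, tardiness 0
B: 16→31, due 77, tardiness 0
A: 31→44, due 64, tardiness 0
C: 44→56, due 26, tardiness 30
F: 56→67, due 65, tardiness 2
G: 67→74, due 31, tardiness 43
D: 74→80, due 48, tardiness 32
Maximum = 43.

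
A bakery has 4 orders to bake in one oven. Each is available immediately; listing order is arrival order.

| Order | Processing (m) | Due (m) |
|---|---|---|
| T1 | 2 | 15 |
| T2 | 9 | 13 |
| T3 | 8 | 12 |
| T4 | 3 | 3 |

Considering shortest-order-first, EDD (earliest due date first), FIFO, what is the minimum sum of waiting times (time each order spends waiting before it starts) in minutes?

20

SPT (increasing processing time): T1 T4 T3 T2.
T1: waits 0, runs 0→2
T4: waits 2, runs 2→5
T3: waits 5, runs 5→13
T2: waits 13, runs 13→22
Sum = 0+2+5+13 = 20.
EDD (increasing due date): T4 T3 T2 T1.
T4: waits 0, runs 0→3
T3: waits 3, runs 3→11
T2: waits 11, runs 11→20
T1: waits 20, runs 20→22
Sum = 0+3+11+20 = 34.
FIFO (arrival order): T1 T2 T3 T4.
T1: waits 0, runs 0→2
T2: waits 2, runs 2→11
T3: waits 11, runs 11→19
T4: waits 19, runs 19→22
Sum = 0+2+11+19 = 32.
SPT 20, EDD 34, FIFO 32 → minimum 20.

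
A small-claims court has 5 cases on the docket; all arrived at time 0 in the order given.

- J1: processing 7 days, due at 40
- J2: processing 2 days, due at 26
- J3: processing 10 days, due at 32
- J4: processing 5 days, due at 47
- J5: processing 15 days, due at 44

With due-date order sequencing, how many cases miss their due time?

0

EDD (increasing due date): J2 J3 J1 J5 J4.
J2: 0→2, due 26, tardiness 0
J3: 2→12, due 32, tardiness 0
J1: 12→19, due 40, tardiness 0
J5: 19→34, due 44, tardiness 0
J4: 34→39, due 47, tardiness 0
Late cases: 0.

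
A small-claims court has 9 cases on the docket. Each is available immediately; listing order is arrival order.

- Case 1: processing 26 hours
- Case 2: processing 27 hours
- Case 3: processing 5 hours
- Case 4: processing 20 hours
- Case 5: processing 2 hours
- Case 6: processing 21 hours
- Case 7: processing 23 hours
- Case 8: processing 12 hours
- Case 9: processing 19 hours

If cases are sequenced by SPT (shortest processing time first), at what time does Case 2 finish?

SPT (increasing processing time): Case 5 Case 3 Case 8 Case 9 Case 4 Case 6 Case 7 Case 1 Case 2.
Case 5: 0→2
Case 3: 2→7
Case 8: 7→19
Case 9: 19→38
Case 4: 38→58
Case 6: 58→79
Case 7: 79→102
Case 1: 102→128
Case 2: 128→155

155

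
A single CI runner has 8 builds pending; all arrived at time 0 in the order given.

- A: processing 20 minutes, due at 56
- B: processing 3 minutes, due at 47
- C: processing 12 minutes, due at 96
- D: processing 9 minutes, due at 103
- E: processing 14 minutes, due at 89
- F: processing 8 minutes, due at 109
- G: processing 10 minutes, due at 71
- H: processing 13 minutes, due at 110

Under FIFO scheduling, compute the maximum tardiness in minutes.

5

FIFO (arrival order): A B C D E F G H.
A: 0→20, due 56, tardiness 0
B: 20→23, due 47, tardiness 0
C: 23→35, due 96, tardiness 0
D: 35→44, due 103, tardiness 0
E: 44→58, due 89, tardiness 0
F: 58→66, due 109, tardiness 0
G: 66→76, due 71, tardiness 5
H: 76→89, due 110, tardiness 0
Maximum = 5.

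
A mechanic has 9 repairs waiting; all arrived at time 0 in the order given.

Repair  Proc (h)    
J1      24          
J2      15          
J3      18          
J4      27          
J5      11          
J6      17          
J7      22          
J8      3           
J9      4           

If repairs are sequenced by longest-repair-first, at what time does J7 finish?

73

LPT (decreasing processing time): J4 J1 J7 J3 J6 J2 J5 J9 J8.
J4: 0→27
J1: 27→51
J7: 51→73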